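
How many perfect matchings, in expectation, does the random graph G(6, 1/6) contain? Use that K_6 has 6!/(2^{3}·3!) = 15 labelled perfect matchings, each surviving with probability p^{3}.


K_6 has 6!/(2^{3}·3!) = 15 labelled perfect matchings.
For each such perfect matching H, let X_H = 1 if all 3 edges of H are present in G. Then P[X_H = 1] = p^{3} = (1/6)^{3} = 1/216.
By linearity of expectation: E[X] = Σ_H E[X_H] = 15 · p^{3} = 15 · 1/216 = 5/72.
Numerically: E[X] ≈ 0.069444.

E[X] = 15 · (1/6)^{3} = 5/72 ≈ 0.069444.


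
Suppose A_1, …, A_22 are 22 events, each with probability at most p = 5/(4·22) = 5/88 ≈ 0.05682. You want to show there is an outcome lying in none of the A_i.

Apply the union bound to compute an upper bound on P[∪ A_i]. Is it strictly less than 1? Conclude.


Union bound: P[∪_{i=1}^{22} A_i] ≤ Σ_i P[A_i] ≤ 22·p = 22·(5/88) = 5/4.
Numerically: 5/4 ≈ 1.25000.
Is 5/4 < 1? NO.
Since the bound 5/4 is ≥ 1, the union bound is uninformative here; it does NOT by itself certify existence.

22·p = 5/4 ≈ 1.25000; existence NOT certified by the union bound.


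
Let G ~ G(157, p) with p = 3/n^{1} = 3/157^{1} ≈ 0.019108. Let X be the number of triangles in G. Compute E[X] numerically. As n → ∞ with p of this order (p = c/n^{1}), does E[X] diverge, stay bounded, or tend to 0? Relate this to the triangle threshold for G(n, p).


Number of potential triangles: C(157, 3) = 632710.
Each occurs with probability p³ ≈ (0.019108)³ ≈ 6.9769371e-06.
By linearity: E[X] = C(157, 3)·p³ ≈ 632710 · 6.9769371e-06 ≈ 4.41438.
Here α = 1, so p = 3/n is exactly at the triangle threshold p ~ 1/n. Asymptotically E[X] → c³/6 = 3³/6 = 9/2 ≈ 4.50000, a bounded constant. In this regime the triangle count is asymptotically Poisson(c³/6).

E[X] ≈ 4.41438; in regime p = Θ(1/n^{1}) E[X] stays bounded (at the triangle threshold p ~ 1/n).


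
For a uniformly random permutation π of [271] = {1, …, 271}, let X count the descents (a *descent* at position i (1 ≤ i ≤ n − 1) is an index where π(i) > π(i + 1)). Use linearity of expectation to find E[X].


Write X = Σ X_I over i = 1, …, 270, with X_I the indicator of one descent.
There are 270 indicators.
For each fixed i, the pair (π(i), π(i+1)) is a uniformly random ordered pair of distinct values from {1, …, 271}; by symmetry P[π(i) > π(i+1)] = 1/2.
By linearity: E[X] = 270 · (1/2) = (271 − 1) · (1/2) = 135 ≈ 135.00000.

E[X] = 135 = 135.00000.


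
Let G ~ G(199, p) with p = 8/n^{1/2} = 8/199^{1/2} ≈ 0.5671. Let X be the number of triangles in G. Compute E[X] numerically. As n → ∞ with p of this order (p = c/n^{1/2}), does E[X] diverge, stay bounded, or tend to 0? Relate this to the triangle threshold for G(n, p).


Number of potential triangles: C(199, 3) = 1293699.
Each occurs with probability p³ ≈ (0.5671)³ ≈ 1.823855e-01.
By linearity: E[X] = C(199, 3)·p³ ≈ 1293699 · 1.823855e-01 ≈ 235951.9597.
Since α = 1/2 < 1, p = c/n^{1/2} ≫ 1/n is above the triangle threshold p ~ 1/n. Asymptotically E[X] ~ (c³/6)·n^{3(1−α)} = (8³/6)·n^{1.5} → ∞; triangles are abundant w.h.p.

E[X] ≈ 235951.9597; in regime p = Θ(1/n^{1/2}) E[X] diverges (above the triangle threshold p ~ 1/n).


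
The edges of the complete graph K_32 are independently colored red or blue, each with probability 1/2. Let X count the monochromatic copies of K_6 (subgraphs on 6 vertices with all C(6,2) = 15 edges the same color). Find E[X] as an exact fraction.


Let X = Σ_S X_S over the C(32, 6) = 906192 subsets S of size 6, where X_S = 1 if the K_6 on S is monochromatic.
For a fixed S, the K_6 on S has C(6, 2) = 15 edges. P[all 15 edges red] = (1/2)^15, and likewise for blue, so P[monochromatic] = 2·(1/2)^15 = 2^{1 − 15} = 1/16384.
By linearity: E[X] = C(32, 6) · 2^{1 − 15} = 906192 · 1/16384 = 56637/1024.
Numerically: E[X] ≈ 55.30957.

E[X] = C(32,6)·2^(1−C(6,2)) = 56637/1024 ≈ 55.30957.


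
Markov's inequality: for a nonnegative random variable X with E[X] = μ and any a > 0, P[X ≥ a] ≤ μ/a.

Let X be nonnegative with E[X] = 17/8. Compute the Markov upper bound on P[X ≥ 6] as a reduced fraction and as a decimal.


μ = E[X] = 17/8, a = 6.
Markov: P[X ≥ 6] ≤ μ/a = (17/8)/6 = 17/48.
Numerically: ≈ 0.354167.
(Since a = 6 > μ = 2.125000, the bound 17/48 is < 1 and informative.)

P[X ≥ 6] ≤ 17/48 ≈ 0.354167.


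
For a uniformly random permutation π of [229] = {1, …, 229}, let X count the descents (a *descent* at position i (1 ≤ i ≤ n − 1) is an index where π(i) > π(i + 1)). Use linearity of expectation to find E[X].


Write X = Σ X_I over i = 1, …, 228, with X_I the indicator of one descent.
There are 228 indicators.
For each fixed i, the pair (π(i), π(i+1)) is a uniformly random ordered pair of distinct values from {1, …, 229}; by symmetry P[π(i) > π(i+1)] = 1/2.
By linearity: E[X] = 228 · (1/2) = (229 − 1) · (1/2) = 114 ≈ 114.000.

E[X] = 114 = 114.000.


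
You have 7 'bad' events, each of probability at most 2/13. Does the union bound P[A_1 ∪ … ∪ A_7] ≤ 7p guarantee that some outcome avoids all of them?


Union bound: P[∪_{i=1}^{7} A_i] ≤ Σ_i P[A_i] ≤ 7·p = 7·(2/13) = 14/13.
Numerically: 14/13 ≈ 1.0769231.
Is 14/13 < 1? NO.
Since the bound 14/13 is ≥ 1, the union bound is uninformative here; it does NOT by itself certify existence.

7·p = 14/13 ≈ 1.0769231; existence NOT certified by the union bound.


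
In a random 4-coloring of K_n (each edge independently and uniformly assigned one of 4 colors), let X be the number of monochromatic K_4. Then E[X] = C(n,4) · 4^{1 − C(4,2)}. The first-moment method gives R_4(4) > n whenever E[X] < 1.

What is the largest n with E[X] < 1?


We need C(n, 4) · 4^{1 − 6} < 1, i.e. C(n, 4) < 4^{6 − 1} = 1024.
Check values of n near the boundary:
  n = 12: C(12, 4) = 495; 495 < 1024? YES
  n = 13: C(13, 4) = 715; 715 < 1024? YES
  n = 14: C(14, 4) = 1001; 1001 < 1024? YES
  n = 15: C(15, 4) = 1365; 1365 < 1024? NO
  n = 16: C(16, 4) = 1820; 1820 < 1024? NO
The largest n with C(n, 4) < 1024 is n = 14 (where E[X] = 1001/1024 ≈ 0.9775). Hence R_4(4) > 14, i.e. R_4(4) ≥ 15.

Largest n = 14; hence R_4(4) > 14.


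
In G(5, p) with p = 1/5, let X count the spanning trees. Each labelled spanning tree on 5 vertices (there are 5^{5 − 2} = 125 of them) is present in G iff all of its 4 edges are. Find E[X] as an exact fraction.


K_5 has 5^{5 − 2} = 125 labelled spanning trees.
For each such spanning tree H, let X_H = 1 if all 4 edges of H are present in G. Then P[X_H = 1] = p^{4} = (1/5)^{4} = 1/625.
By linearity: E[X] = Σ_H E[X_H] = 125 · p^{4} = 125 · 1/625 = 1/5.
Numerically: E[X] ≈ 0.2.

E[X] = 125 · (1/5)^{4} = 1/5 ≈ 0.2.


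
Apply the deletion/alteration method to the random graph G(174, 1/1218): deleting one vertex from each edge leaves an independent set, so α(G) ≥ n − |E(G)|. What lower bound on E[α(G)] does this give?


E[|E(G)|] = C(174, 2)·p = 15051 · (1/1218) = 173/14.
E[α(G)] ≥ n − E[|E(G)|] = 174 − 173/14 = 2263/14.
Numerically: ≈ 161.64286.
(This is only a lower bound; the true E[α(G)] may be larger.)

E[α(G)] ≥ 2263/14 ≈ 161.64286.


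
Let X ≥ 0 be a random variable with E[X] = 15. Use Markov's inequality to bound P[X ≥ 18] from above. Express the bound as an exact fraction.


μ = E[X] = 15, a = 18.
Markov: P[X ≥ 18] ≤ μ/a = (15)/18 = 5/6.
Numerically: ≈ 0.833.
(Since a = 18 > μ = 15.000, the bound 5/6 is < 1 and informative.)

P[X ≥ 18] ≤ 5/6 ≈ 0.833.


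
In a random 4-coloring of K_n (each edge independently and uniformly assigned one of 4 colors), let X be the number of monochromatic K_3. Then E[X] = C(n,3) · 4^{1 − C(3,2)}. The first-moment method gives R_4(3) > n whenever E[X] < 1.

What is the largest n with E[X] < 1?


We need C(n, 3) · 4^{1 − 3} < 1, i.e. C(n, 3) < 4^{3 − 1} = 16.
Check values of n near the boundary:
  n = 3: C(3, 3) = 1; 1 < 16? YES
  n = 4: C(4, 3) = 4; 4 < 16? YES
  n = 5: C(5, 3) = 10; 10 < 16? YES
  n = 6: C(6, 3) = 20; 20 < 16? NO
  n = 7: C(7, 3) = 35; 35 < 16? NO
The largest n with C(n, 3) < 16 is n = 5 (where E[X] = 5/8 ≈ 0.625000). Hence R_4(3) > 5, i.e. R_4(3) ≥ 6.

Largest n = 5; hence R_4(3) > 5.


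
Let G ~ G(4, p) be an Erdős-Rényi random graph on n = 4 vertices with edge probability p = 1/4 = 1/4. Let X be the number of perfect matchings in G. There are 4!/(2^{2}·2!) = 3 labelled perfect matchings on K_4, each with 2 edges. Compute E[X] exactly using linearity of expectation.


K_4 has 4!/(2^{2}·2!) = 3 labelled perfect matchings.
For each such perfect matching H, let X_H = 1 if all 2 edges of H are present in G. Then P[X_H = 1] = p^{2} = (1/4)^{2} = 1/16.
Summing the indicators: E[X] = Σ_H E[X_H] = 3 · p^{2} = 3 · 1/16 = 3/16.
Numerically: E[X] ≈ 0.1875.

E[X] = 3 · (1/4)^{2} = 3/16 ≈ 0.1875.


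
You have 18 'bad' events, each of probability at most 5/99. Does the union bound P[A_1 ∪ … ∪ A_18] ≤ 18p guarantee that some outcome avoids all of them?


Union bound: P[∪_{i=1}^{18} A_i] ≤ Σ_i P[A_i] ≤ 18·p = 18·(5/99) = 10/11.
Numerically: 10/11 ≈ 0.909.
Is 10/11 < 1? YES.
Since P[∪ A_i] ≤ 10/11 < 1, the complement has P[∩ A_i^c] ≥ 1 − 10/11 = 1/11 > 0, so some outcome avoids every A_i.

18·p = 10/11 ≈ 0.909; existence CERTIFIED by the union bound.


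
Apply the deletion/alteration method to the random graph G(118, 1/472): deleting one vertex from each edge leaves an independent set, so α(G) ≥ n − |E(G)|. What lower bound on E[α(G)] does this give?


E[|E(G)|] = C(118, 2)·p = 6903 · (1/472) = 117/8.
E[α(G)] ≥ n − E[|E(G)|] = 118 − 117/8 = 827/8.
Numerically: ≈ 103.3750.
(This is only a lower bound; the true E[α(G)] may be larger.)

E[α(G)] ≥ 827/8 ≈ 103.3750.


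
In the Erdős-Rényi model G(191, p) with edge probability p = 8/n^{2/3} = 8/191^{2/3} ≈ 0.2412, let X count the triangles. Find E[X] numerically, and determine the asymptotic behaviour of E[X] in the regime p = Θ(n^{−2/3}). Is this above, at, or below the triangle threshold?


Number of potential triangles: C(191, 3) = 1143135.
Each occurs with probability p³ ≈ (0.2412)³ ≈ 1.403470e-02.
By linearity: E[X] = C(191, 3)·p³ ≈ 1143135 · 1.403470e-02 ≈ 16043.5602.
Since α = 2/3 < 1, p = c/n^{2/3} ≫ 1/n is above the triangle threshold p ~ 1/n. Asymptotically E[X] ~ (c³/6)·n^{3(1−α)} = (8³/6)·n^{1} → ∞; triangles are abundant w.h.p.

E[X] ≈ 16043.5602; in regime p = Θ(1/n^{2/3}) E[X] diverges (above the triangle threshold p ~ 1/n).


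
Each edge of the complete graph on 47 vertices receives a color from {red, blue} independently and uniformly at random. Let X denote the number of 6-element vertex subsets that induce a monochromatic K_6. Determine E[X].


Let X = Σ_S X_S over the C(47, 6) = 10737573 subsets S of size 6, where X_S = 1 if the K_6 on S is monochromatic.
For a fixed S, the K_6 on S has C(6, 2) = 15 edges. P[all 15 edges red] = (1/2)^15, and likewise for blue, so P[monochromatic] = 2·(1/2)^15 = 2^{1 − 15} = 1/16384.
By linearity: E[X] = C(47, 6) · 2^{1 − 15} = 10737573 · 1/16384 = 10737573/16384.
Numerically: E[X] ≈ 655.3694.

E[X] = C(47,6)·2^(1−C(6,2)) = 10737573/16384 ≈ 655.3694.


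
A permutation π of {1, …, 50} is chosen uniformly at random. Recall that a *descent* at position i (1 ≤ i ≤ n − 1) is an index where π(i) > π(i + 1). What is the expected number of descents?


Write X = Σ X_I over i = 1, …, 49, with X_I the indicator of one descent.
There are 49 indicators.
For each fixed i, the pair (π(i), π(i+1)) is a uniformly random ordered pair of distinct values from {1, …, 50}; by symmetry P[π(i) > π(i+1)] = 1/2.
By linearity: E[X] = 49 · (1/2) = (50 − 1) · (1/2) = 49/2 ≈ 24.500.

E[X] = 49/2 = 24.500.


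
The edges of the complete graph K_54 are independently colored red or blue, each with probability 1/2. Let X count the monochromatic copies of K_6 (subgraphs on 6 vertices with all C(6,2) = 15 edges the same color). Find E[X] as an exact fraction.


Let X = Σ_S X_S over the C(54, 6) = 25827165 subsets S of size 6, where X_S = 1 if the K_6 on S is monochromatic.
For a fixed S, the K_6 on S has C(6, 2) = 15 edges. P[all 15 edges red] = (1/2)^15, and likewise for blue, so P[monochromatic] = 2·(1/2)^15 = 2^{1 − 15} = 1/16384.
By linearity of expectation: E[X] = C(54, 6) · 2^{1 − 15} = 25827165 · 1/16384 = 25827165/16384.
Numerically: E[X] ≈ 1576.365.

E[X] = C(54,6)·2^(1−C(6,2)) = 25827165/16384 ≈ 1576.365.


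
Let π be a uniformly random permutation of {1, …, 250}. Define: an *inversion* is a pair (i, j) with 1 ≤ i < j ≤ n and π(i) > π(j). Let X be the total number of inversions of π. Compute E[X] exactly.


Write X = Σ X_I over the C(250, 2) = 31125 pairs i < j, with X_I the indicator of one inversion.
There are 31125 indicators.
For each fixed pair i < j, the values π(i) and π(j) are two distinct elements of {1, …, 250} in uniformly random order; by symmetry P[π(i) > π(j)] = 1/2.
By linearity: E[X] = 31125 · (1/2) = C(250, 2) · (1/2) = 31125/2 = 31125/2 ≈ 15562.50000.

E[X] = 31125/2 = 15562.50000.


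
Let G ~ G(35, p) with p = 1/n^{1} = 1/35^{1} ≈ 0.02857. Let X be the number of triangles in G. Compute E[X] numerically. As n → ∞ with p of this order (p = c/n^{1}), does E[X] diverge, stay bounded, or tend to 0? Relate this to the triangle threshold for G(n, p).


Number of potential triangles: C(35, 3) = 6545.
Each occurs with probability p³ ≈ (0.02857)³ ≈ 2.332362e-05.
By linearity: E[X] = C(35, 3)·p³ ≈ 6545 · 2.332362e-05 ≈ 0.1527.
Here α = 1, so p = 1/n is exactly at the triangle threshold p ~ 1/n. Asymptotically E[X] → c³/6 = 1³/6 = 1/6 ≈ 0.1667, a bounded constant. In this regime the triangle count is asymptotically Poisson(c³/6).

E[X] ≈ 0.1527; in regime p = Θ(1/n^{1}) E[X] stays bounded (at the triangle threshold p ~ 1/n).


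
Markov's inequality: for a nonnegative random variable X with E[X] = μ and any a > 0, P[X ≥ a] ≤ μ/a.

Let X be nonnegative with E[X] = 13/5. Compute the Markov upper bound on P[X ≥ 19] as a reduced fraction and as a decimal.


μ = E[X] = 13/5, a = 19.
Markov: P[X ≥ 19] ≤ μ/a = (13/5)/19 = 13/95.
Numerically: ≈ 0.1368.
(Since a = 19 > μ = 2.6000, the bound 13/95 is < 1 and informative.)

P[X ≥ 19] ≤ 13/95 ≈ 0.1368.


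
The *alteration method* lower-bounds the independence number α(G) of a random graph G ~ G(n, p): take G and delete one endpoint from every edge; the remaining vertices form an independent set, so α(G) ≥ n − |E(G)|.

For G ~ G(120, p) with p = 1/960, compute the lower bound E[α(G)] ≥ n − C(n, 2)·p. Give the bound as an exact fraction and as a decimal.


E[|E(G)|] = C(120, 2)·p = 7140 · (1/960) = 119/16.
E[α(G)] ≥ n − E[|E(G)|] = 120 − 119/16 = 1801/16.
Numerically: ≈ 112.562.
(This is only a lower bound; the true E[α(G)] may be larger.)

E[α(G)] ≥ 1801/16 ≈ 112.562.


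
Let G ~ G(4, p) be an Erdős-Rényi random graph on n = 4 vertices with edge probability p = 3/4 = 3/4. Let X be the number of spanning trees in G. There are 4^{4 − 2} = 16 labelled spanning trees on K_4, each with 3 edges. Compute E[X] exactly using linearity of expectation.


K_4 has 4^{4 − 2} = 16 labelled spanning trees.
For each such spanning tree H, let X_H = 1 if all 3 edges of H are present in G. Then P[X_H = 1] = p^{3} = (3/4)^{3} = 27/64.
By linearity: E[X] = Σ_H E[X_H] = 16 · p^{3} = 16 · 27/64 = 27/4.
Numerically: E[X] ≈ 6.75.

E[X] = 16 · (3/4)^{3} = 27/4 ≈ 6.75.


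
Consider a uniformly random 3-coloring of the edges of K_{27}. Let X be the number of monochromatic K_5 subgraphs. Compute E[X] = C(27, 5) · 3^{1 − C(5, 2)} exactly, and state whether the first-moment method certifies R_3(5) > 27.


E[X] = C(27, 5) · 3^{1 − 10} = 80730 · 3^{−9} = 80730/19683.
As a reduced fraction: E[X] = 2990/729 ≈ 4.10151.
Is E[X] < 1? NO.
Since E[X] ≥ 1, the first-moment bound is inconclusive at n = 27; it does NOT by itself certify R_3(5) > 27.

E[X] = 2990/729 ≈ 4.10151; E[X] ≥ 1; first-moment method inconclusive here.


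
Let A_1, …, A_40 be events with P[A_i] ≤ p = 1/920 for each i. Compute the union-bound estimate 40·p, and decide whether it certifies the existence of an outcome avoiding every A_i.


Union bound: P[∪_{i=1}^{40} A_i] ≤ Σ_i P[A_i] ≤ 40·p = 40·(1/920) = 1/23.
Numerically: 1/23 ≈ 0.043.
Is 1/23 < 1? YES.
Since P[∪ A_i] ≤ 1/23 < 1, the complement has P[∩ A_i^c] ≥ 1 − 1/23 = 22/23 > 0, so some outcome avoids every A_i.

40·p = 1/23 ≈ 0.043; existence CERTIFIED by the union bound.


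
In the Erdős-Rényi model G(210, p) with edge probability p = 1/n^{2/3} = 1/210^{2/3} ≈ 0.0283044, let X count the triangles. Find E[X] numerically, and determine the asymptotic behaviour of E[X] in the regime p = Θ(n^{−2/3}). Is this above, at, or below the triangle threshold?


Number of potential triangles: C(210, 3) = 1521520.
Each occurs with probability p³ ≈ (0.0283044)³ ≈ 2.26757370e-05.
By linearity: E[X] = C(210, 3)·p³ ≈ 1521520 · 2.26757370e-05 ≈ 34.501587.
Since α = 2/3 < 1, p = c/n^{2/3} ≫ 1/n is above the triangle threshold p ~ 1/n. Asymptotically E[X] ~ (c³/6)·n^{3(1−α)} = (1³/6)·n^{1} → ∞; triangles are abundant w.h.p.

E[X] ≈ 34.501587; in regime p = Θ(1/n^{2/3}) E[X] diverges (above the triangle threshold p ~ 1/n).


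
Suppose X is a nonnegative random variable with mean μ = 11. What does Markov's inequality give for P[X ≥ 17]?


μ = E[X] = 11, a = 17.
Markov: P[X ≥ 17] ≤ μ/a = (11)/17 = 11/17.
Numerically: ≈ 0.647.
(Since a = 17 > μ = 11.000, the bound 11/17 is < 1 and informative.)

P[X ≥ 17] ≤ 11/17 ≈ 0.647.


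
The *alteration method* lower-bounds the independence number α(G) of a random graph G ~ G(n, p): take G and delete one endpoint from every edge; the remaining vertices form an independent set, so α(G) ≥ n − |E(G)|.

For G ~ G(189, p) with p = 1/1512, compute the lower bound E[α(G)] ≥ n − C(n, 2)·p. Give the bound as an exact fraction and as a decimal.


E[|E(G)|] = C(189, 2)·p = 17766 · (1/1512) = 47/4.
E[α(G)] ≥ n − E[|E(G)|] = 189 − 47/4 = 709/4.
Numerically: ≈ 177.250000.
(This is only a lower bound; the true E[α(G)] may be larger.)

E[α(G)] ≥ 709/4 ≈ 177.250000.


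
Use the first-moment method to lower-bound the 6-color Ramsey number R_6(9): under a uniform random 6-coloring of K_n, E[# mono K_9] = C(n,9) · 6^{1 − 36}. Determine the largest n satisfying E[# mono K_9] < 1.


We need C(n, 9) · 6^{1 − 36} < 1, i.e. C(n, 9) < 6^{36 − 1} = 1719070799748422591028658176.
Check values of n near the boundary:
  n = 4404: C(4404, 9) = 1703375445537161676647015880; 1703375445537161676647015880 < 1719070799748422591028658176? YES
  n = 4405: C(4405, 9) = 1706862792900636302463627150; 1706862792900636302463627150 < 1719070799748422591028658176? YES
  n = 4406: C(4406, 9) = 1710356485221788389505285700; 1710356485221788389505285700 < 1719070799748422591028658176? YES
  n = 4407: C(4407, 9) = 1713856532599459170657070050; 1713856532599459170657070050 < 1719070799748422591028658176? YES
  n = 4408: C(4408, 9) = 1717362945146264156457459600; 1717362945146264156457459600 < 1719070799748422591028658176? YES
  n = 4409: C(4409, 9) = 1720875732988608787686577131; 1720875732988608787686577131 < 1719070799748422591028658176? NO
  n = 4410: C(4410, 9) = 1724394906266704102180823710; 1724394906266704102180823710 < 1719070799748422591028658176? NO
The largest n with C(n, 9) < 1719070799748422591028658176 is n = 4408 (where E[X] = 35778394690547169926197075/35813974994758803979763712 ≈ 0.999). Hence R_6(9) > 4408, i.e. R_6(9) ≥ 4409.

Largest n = 4408; hence R_6(9) > 4408.


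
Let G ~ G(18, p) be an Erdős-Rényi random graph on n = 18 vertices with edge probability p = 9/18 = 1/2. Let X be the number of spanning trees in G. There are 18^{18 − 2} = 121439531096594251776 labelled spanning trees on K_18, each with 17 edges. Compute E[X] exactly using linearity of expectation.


K_18 has 18^{18 − 2} = 121439531096594251776 labelled spanning trees.
For each such spanning tree H, let X_H = 1 if all 17 edges of H are present in G. Then P[X_H = 1] = p^{17} = (1/2)^{17} = 1/131072.
By linearity: E[X] = Σ_H E[X_H] = 121439531096594251776 · p^{17} = 121439531096594251776 · 1/131072 = 1853020188851841/2.
Numerically: E[X] ≈ 9.27e+14.

E[X] = 121439531096594251776 · (1/2)^{17} = 1853020188851841/2 ≈ 9.27e+14.


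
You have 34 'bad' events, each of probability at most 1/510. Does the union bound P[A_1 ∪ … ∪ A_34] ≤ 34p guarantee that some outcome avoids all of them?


Union bound: P[∪_{i=1}^{34} A_i] ≤ Σ_i P[A_i] ≤ 34·p = 34·(1/510) = 1/15.
Numerically: 1/15 ≈ 0.0667.
Is 1/15 < 1? YES.
Since P[∪ A_i] ≤ 1/15 < 1, the complement has P[∩ A_i^c] ≥ 1 − 1/15 = 14/15 > 0, so some outcome avoids every A_i.

34·p = 1/15 ≈ 0.0667; existence CERTIFIED by the union bound.


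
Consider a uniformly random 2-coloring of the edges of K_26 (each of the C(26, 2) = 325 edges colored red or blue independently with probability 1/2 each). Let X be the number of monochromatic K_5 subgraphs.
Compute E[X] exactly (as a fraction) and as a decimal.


Let X = Σ_S X_S over the C(26, 5) = 65780 subsets S of size 5, where X_S = 1 if the K_5 on S is monochromatic.
For a fixed S, the K_5 on S has C(5, 2) = 10 edges. P[all 10 edges red] = (1/2)^10, and likewise for blue, so P[monochromatic] = 2·(1/2)^10 = 2^{1 − 10} = 1/512.
By linearity: E[X] = C(26, 5) · 2^{1 − 10} = 65780 · 1/512 = 16445/128.
Numerically: E[X] ≈ 128.47656.

E[X] = C(26,5)·2^(1−C(5,2)) = 16445/128 ≈ 128.47656.


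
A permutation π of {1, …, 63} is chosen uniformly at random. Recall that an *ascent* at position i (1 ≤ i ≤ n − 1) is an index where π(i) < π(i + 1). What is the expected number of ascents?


Write X = Σ X_I over i = 1, …, 62, with X_I the indicator of one ascent.
There are 62 indicators.
For each fixed i, the pair (π(i), π(i+1)) is a uniformly random ordered pair of distinct values from {1, …, 63}; by symmetry P[π(i) < π(i+1)] = 1/2.
By linearity: E[X] = 62 · (1/2) = (63 − 1) · (1/2) = 31 ≈ 31.000000.

E[X] = 31 = 31.000000.


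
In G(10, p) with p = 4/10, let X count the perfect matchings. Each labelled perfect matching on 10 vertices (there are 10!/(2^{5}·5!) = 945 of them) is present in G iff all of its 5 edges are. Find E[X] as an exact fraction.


K_10 has 10!/(2^{5}·5!) = 945 labelled perfect matchings.
For each such perfect matching H, let X_H = 1 if all 5 edges of H are present in G. Then P[X_H = 1] = p^{5} = (2/5)^{5} = 32/3125.
By linearity: E[X] = Σ_H E[X_H] = 945 · p^{5} = 945 · 32/3125 = 6048/625.
Numerically: E[X] ≈ 9.677.

E[X] = 945 · (2/5)^{5} = 6048/625 ≈ 9.677.


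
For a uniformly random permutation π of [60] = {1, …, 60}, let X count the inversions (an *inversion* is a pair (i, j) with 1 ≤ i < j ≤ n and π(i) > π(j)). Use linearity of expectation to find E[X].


Write X = Σ X_I over the C(60, 2) = 1770 pairs i < j, with X_I the indicator of one inversion.
There are 1770 indicators.
For each fixed pair i < j, the values π(i) and π(j) are two distinct elements of {1, …, 60} in uniformly random order; by symmetry P[π(i) > π(j)] = 1/2.
By linearity: E[X] = 1770 · (1/2) = C(60, 2) · (1/2) = 1770/2 = 885 ≈ 885.0000.

E[X] = 885 = 885.0000.


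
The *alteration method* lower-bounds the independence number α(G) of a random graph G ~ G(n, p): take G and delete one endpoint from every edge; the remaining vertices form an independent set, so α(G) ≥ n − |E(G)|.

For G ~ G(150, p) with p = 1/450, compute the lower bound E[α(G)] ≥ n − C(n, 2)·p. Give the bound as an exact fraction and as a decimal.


E[|E(G)|] = C(150, 2)·p = 11175 · (1/450) = 149/6.
E[α(G)] ≥ n − E[|E(G)|] = 150 − 149/6 = 751/6.
Numerically: ≈ 125.16667.
(This is only a lower bound; the true E[α(G)] may be larger.)

E[α(G)] ≥ 751/6 ≈ 125.16667.


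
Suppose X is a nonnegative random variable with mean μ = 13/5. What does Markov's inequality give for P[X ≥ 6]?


μ = E[X] = 13/5, a = 6.
Markov: P[X ≥ 6] ≤ μ/a = (13/5)/6 = 13/30.
Numerically: ≈ 0.43333.
(Since a = 6 > μ = 2.60000, the bound 13/30 is < 1 and informative.)

P[X ≥ 6] ≤ 13/30 ≈ 0.43333.


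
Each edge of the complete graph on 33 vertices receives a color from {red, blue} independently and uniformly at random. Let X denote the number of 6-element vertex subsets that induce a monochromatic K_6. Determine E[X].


Let X = Σ_S X_S over the C(33, 6) = 1107568 subsets S of size 6, where X_S = 1 if the K_6 on S is monochromatic.
For a fixed S, the K_6 on S has C(6, 2) = 15 edges. P[all 15 edges red] = (1/2)^15, and likewise for blue, so P[monochromatic] = 2·(1/2)^15 = 2^{1 − 15} = 1/16384.
By linearity: E[X] = C(33, 6) · 2^{1 − 15} = 1107568 · 1/16384 = 69223/1024.
Numerically: E[X] ≈ 67.601.

E[X] = C(33,6)·2^(1−C(6,2)) = 69223/1024 ≈ 67.601.


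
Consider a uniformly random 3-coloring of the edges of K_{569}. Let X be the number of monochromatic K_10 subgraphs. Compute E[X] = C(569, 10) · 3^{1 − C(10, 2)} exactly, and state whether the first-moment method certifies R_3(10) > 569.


E[X] = C(569, 10) · 3^{1 − 45} = 905357721286137524328 · 3^{−44} = 905357721286137524328/984770902183611232881.
As a reduced fraction: E[X] = 100595302365126391592/109418989131512359209 ≈ 0.9194.
Is E[X] < 1? YES.
Since E[X] < 1, there exists a 3-coloring of K_{569} with no monochromatic K_10; hence R_3(10) > 569.

E[X] = 100595302365126391592/109418989131512359209 ≈ 0.9194; E[X] < 1, so R_3(10) > 569.


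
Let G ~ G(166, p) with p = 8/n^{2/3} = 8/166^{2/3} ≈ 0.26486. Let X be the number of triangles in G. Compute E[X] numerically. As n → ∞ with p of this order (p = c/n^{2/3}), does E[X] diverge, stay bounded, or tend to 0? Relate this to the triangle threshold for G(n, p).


Number of potential triangles: C(166, 3) = 748660.
Each occurs with probability p³ ≈ (0.26486)³ ≈ 1.8580345e-02.
By linearity: E[X] = C(166, 3)·p³ ≈ 748660 · 1.8580345e-02 ≈ 13910.36145.
Since α = 2/3 < 1, p = c/n^{2/3} ≫ 1/n is above the triangle threshold p ~ 1/n. Asymptotically E[X] ~ (c³/6)·n^{3(1−α)} = (8³/6)·n^{1} → ∞; triangles are abundant w.h.p.

E[X] ≈ 13910.36145; in regime p = Θ(1/n^{2/3}) E[X] diverges (above the triangle threshold p ~ 1/n).


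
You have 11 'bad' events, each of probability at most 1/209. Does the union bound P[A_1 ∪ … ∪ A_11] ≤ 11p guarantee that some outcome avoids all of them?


Union bound: P[∪_{i=1}^{11} A_i] ≤ Σ_i P[A_i] ≤ 11·p = 11·(1/209) = 1/19.
Numerically: 1/19 ≈ 0.053.
Is 1/19 < 1? YES.
Since P[∪ A_i] ≤ 1/19 < 1, the complement has P[∩ A_i^c] ≥ 1 − 1/19 = 18/19 > 0, so some outcome avoids every A_i.

11·p = 1/19 ≈ 0.053; existence CERTIFIED by the union bound.


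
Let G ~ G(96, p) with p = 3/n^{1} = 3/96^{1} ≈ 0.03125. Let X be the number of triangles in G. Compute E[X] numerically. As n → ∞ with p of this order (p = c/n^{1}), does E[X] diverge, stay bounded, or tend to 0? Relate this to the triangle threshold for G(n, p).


Number of potential triangles: C(96, 3) = 142880.
Each occurs with probability p³ ≈ (0.03125)³ ≈ 3.051758e-05.
By linearity: E[X] = C(96, 3)·p³ ≈ 142880 · 3.051758e-05 ≈ 4.3604.
Here α = 1, so p = 3/n is exactly at the triangle threshold p ~ 1/n. Asymptotically E[X] → c³/6 = 3³/6 = 9/2 ≈ 4.5000, a bounded constant. In this regime the triangle count is asymptotically Poisson(c³/6).

E[X] ≈ 4.3604; in regime p = Θ(1/n^{1}) E[X] stays bounded (at the triangle threshold p ~ 1/n).


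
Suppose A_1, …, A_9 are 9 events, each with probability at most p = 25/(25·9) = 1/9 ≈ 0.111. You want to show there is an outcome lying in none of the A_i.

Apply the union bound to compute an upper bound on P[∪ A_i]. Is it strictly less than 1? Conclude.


Union bound: P[∪_{i=1}^{9} A_i] ≤ Σ_i P[A_i] ≤ 9·p = 9·(1/9) = 1.
Numerically: 1 ≈ 1.000.
Is 1 < 1? NO.
Since the bound 1 is ≥ 1, the union bound is uninformative here; it does NOT by itself certify existence.

9·p = 1 ≈ 1.000; existence NOT certified by the union bound.


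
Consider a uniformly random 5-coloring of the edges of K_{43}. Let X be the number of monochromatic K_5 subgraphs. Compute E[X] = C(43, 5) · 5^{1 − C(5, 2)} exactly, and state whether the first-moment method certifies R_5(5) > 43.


E[X] = C(43, 5) · 5^{1 − 10} = 962598 · 5^{−9} = 962598/1953125.
As a reduced fraction: E[X] = 962598/1953125 ≈ 0.4929.
Is E[X] < 1? YES.
Since E[X] < 1, there exists a 5-coloring of K_{43} with no monochromatic K_5; hence R_5(5) > 43.

E[X] = 962598/1953125 ≈ 0.4929; E[X] < 1, so R_5(5) > 43.


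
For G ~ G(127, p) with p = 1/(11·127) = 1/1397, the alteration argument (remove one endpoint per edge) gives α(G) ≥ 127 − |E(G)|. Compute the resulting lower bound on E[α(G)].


E[|E(G)|] = C(127, 2)·p = 8001 · (1/1397) = 63/11.
E[α(G)] ≥ n − E[|E(G)|] = 127 − 63/11 = 1334/11.
Numerically: ≈ 121.272727.
(This is only a lower bound; the true E[α(G)] may be larger.)

E[α(G)] ≥ 1334/11 ≈ 121.272727.


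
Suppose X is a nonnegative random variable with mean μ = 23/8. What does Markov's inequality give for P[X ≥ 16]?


μ = E[X] = 23/8, a = 16.
Markov: P[X ≥ 16] ≤ μ/a = (23/8)/16 = 23/128.
Numerically: ≈ 0.1797.
(Since a = 16 > μ = 2.8750, the bound 23/128 is < 1 and informative.)

P[X ≥ 16] ≤ 23/128 ≈ 0.1797.


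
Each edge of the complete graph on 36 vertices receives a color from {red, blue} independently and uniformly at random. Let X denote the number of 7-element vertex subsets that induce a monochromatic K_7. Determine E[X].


Let X = Σ_S X_S over the C(36, 7) = 8347680 subsets S of size 7, where X_S = 1 if the K_7 on S is monochromatic.
For a fixed S, the K_7 on S has C(7, 2) = 21 edges. P[all 21 edges red] = (1/2)^21, and likewise for blue, so P[monochromatic] = 2·(1/2)^21 = 2^{1 − 21} = 1/1048576.
By linearity of expectation: E[X] = C(36, 7) · 2^{1 − 21} = 8347680 · 1/1048576 = 260865/32768.
Numerically: E[X] ≈ 7.96097.

E[X] = C(36,7)·2^(1−C(7,2)) = 260865/32768 ≈ 7.96097.


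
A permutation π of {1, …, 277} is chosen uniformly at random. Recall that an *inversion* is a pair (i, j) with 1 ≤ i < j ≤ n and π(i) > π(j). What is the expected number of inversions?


Write X = Σ X_I over the C(277, 2) = 38226 pairs i < j, with X_I the indicator of one inversion.
There are 38226 indicators.
For each fixed pair i < j, the values π(i) and π(j) are two distinct elements of {1, …, 277} in uniformly random order; by symmetry P[π(i) > π(j)] = 1/2.
By linearity: E[X] = 38226 · (1/2) = C(277, 2) · (1/2) = 38226/2 = 19113 ≈ 19113.000.

E[X] = 19113 = 19113.000.


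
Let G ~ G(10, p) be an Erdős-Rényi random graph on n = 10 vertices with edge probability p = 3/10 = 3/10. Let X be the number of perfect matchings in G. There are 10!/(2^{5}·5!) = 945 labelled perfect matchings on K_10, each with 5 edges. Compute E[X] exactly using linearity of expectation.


K_10 has 10!/(2^{5}·5!) = 945 labelled perfect matchings.
For each such perfect matching H, let X_H = 1 if all 5 edges of H are present in G. Then P[X_H = 1] = p^{5} = (3/10)^{5} = 243/100000.
Summing the indicators: E[X] = Σ_H E[X_H] = 945 · p^{5} = 945 · 243/100000 = 45927/20000.
Numerically: E[X] ≈ 2.296.

E[X] = 945 · (3/10)^{5} = 45927/20000 ≈ 2.296.


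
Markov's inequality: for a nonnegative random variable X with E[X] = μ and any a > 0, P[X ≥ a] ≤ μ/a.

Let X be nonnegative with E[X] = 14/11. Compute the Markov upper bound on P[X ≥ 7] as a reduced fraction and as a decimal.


μ = E[X] = 14/11, a = 7.
Markov: P[X ≥ 7] ≤ μ/a = (14/11)/7 = 2/11.
Numerically: ≈ 0.182.
(Since a = 7 > μ = 1.273, the bound 2/11 is < 1 and informative.)

P[X ≥ 7] ≤ 2/11 ≈ 0.182.


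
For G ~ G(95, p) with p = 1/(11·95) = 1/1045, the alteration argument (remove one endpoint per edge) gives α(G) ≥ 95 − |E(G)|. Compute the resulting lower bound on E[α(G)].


E[|E(G)|] = C(95, 2)·p = 4465 · (1/1045) = 47/11.
E[α(G)] ≥ n − E[|E(G)|] = 95 − 47/11 = 998/11.
Numerically: ≈ 90.727273.
(This is only a lower bound; the true E[α(G)] may be larger.)

E[α(G)] ≥ 998/11 ≈ 90.727273.


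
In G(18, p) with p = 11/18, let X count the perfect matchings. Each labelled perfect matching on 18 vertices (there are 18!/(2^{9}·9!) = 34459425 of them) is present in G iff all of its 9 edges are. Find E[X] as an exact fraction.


K_18 has 18!/(2^{9}·9!) = 34459425 labelled perfect matchings.
For each such perfect matching H, let X_H = 1 if all 9 edges of H are present in G. Then P[X_H = 1] = p^{9} = (11/18)^{9} = 2357947691/198359290368.
By linearity of expectation: E[X] = Σ_H E[X_H] = 34459425 · p^{9} = 34459425 · 2357947691/198359290368 = 1003129896443675/2448880128.
Numerically: E[X] ≈ 4.096e+05.

E[X] = 34459425 · (11/18)^{9} = 1003129896443675/2448880128 ≈ 4.096e+05.


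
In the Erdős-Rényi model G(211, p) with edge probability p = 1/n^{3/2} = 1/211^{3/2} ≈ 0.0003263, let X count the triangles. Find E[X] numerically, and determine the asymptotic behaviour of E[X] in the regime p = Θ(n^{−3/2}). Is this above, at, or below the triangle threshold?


Number of potential triangles: C(211, 3) = 1543465.
Each occurs with probability p³ ≈ (0.0003263)³ ≈ 3.473193e-11.
By linearity: E[X] = C(211, 3)·p³ ≈ 1543465 · 3.473193e-11 ≈ 0.0001.
Since α = 3/2 > 1, p = c/n^{3/2} = o(1/n) is below the triangle threshold p ~ 1/n. Asymptotically E[X] ~ (c³/6)·n^{3(1−α)} = (1³/6)·n^{-1.5} → 0, so by Markov's inequality G has no triangles w.h.p.

E[X] ≈ 0.0001; in regime p = Θ(1/n^{3/2}) E[X] tends to 0 (below the triangle threshold p ~ 1/n).


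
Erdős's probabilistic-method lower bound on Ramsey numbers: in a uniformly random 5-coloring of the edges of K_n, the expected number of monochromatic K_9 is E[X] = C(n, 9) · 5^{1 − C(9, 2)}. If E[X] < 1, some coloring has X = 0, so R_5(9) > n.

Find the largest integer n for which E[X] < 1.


We need C(n, 9) · 5^{1 − 36} < 1, i.e. C(n, 9) < 5^{36 − 1} = 2910383045673370361328125.
Check values of n near the boundary:
  n = 2167: C(2167, 9) = 2855899084841489792706810; 2855899084841489792706810 < 2910383045673370361328125? YES
  n = 2168: C(2168, 9) = 2867804175977929537095120; 2867804175977929537095120 < 2910383045673370361328125? YES
  n = 2169: C(2169, 9) = 2879753360044504243499683; 2879753360044504243499683 < 2910383045673370361328125? YES
  n = 2170: C(2170, 9) = 2891746779868845075610510; 2891746779868845075610510 < 2910383045673370361328125? YES
  n = 2171: C(2171, 9) = 2903784578674959601827205; 2903784578674959601827205 < 2910383045673370361328125? YES
  n = 2172: C(2172, 9) = 2915866900084148060642020; 2915866900084148060642020 < 2910383045673370361328125? NO
  n = 2173: C(2173, 9) = 2927993888115921319674265; 2927993888115921319674265 < 2910383045673370361328125? NO
  n = 2174: C(2174, 9) = 2940165687188920530702934; 2940165687188920530702934 < 2910383045673370361328125? NO
The largest n with C(n, 9) < 2910383045673370361328125 is n = 2171 (where E[X] = 580756915734991920365441/582076609134674072265625 ≈ 0.997733). Hence R_5(9) > 2171, i.e. R_5(9) ≥ 2172.

Largest n = 2171; hence R_5(9) > 2171.


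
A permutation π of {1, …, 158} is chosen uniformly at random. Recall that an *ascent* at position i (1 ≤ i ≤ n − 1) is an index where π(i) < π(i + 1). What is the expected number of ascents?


Write X = Σ X_I over i = 1, …, 157, with X_I the indicator of one ascent.
There are 157 indicators.
For each fixed i, the pair (π(i), π(i+1)) is a uniformly random ordered pair of distinct values from {1, …, 158}; by symmetry P[π(i) < π(i+1)] = 1/2.
By linearity: E[X] = 157 · (1/2) = (158 − 1) · (1/2) = 157/2 ≈ 78.500000.

E[X] = 157/2 = 78.500000.


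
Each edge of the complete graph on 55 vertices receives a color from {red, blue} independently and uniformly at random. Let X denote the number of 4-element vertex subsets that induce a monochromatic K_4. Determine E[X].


Let X = Σ_S X_S over the C(55, 4) = 341055 subsets S of size 4, where X_S = 1 if the K_4 on S is monochromatic.
For a fixed S, the K_4 on S has C(4, 2) = 6 edges. P[all 6 edges red] = (1/2)^6, and likewise for blue, so P[monochromatic] = 2·(1/2)^6 = 2^{1 − 6} = 1/32.
By linearity: E[X] = C(55, 4) · 2^{1 − 6} = 341055 · 1/32 = 341055/32.
Numerically: E[X] ≈ 10657.969.

E[X] = C(55,4)·2^(1−C(4,2)) = 341055/32 ≈ 10657.969.


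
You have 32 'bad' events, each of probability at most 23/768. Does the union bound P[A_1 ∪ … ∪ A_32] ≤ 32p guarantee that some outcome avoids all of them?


Union bound: P[∪_{i=1}^{32} A_i] ≤ Σ_i P[A_i] ≤ 32·p = 32·(23/768) = 23/24.
Numerically: 23/24 ≈ 0.958.
Is 23/24 < 1? YES.
Since P[∪ A_i] ≤ 23/24 < 1, the complement has P[∩ A_i^c] ≥ 1 − 23/24 = 1/24 > 0, so some outcome avoids every A_i.

32·p = 23/24 ≈ 0.958; existence CERTIFIED by the union bound.


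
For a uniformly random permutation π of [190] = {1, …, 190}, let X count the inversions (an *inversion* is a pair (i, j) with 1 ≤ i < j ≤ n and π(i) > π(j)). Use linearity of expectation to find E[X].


Write X = Σ X_I over the C(190, 2) = 17955 pairs i < j, with X_I the indicator of one inversion.
There are 17955 indicators.
For each fixed pair i < j, the values π(i) and π(j) are two distinct elements of {1, …, 190} in uniformly random order; by symmetry P[π(i) > π(j)] = 1/2.
By linearity: E[X] = 17955 · (1/2) = C(190, 2) · (1/2) = 17955/2 = 17955/2 ≈ 8977.500000.

E[X] = 17955/2 = 8977.500000.


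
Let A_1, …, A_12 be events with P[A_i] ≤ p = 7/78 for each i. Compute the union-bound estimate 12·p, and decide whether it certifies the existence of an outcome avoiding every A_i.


Union bound: P[∪_{i=1}^{12} A_i] ≤ Σ_i P[A_i] ≤ 12·p = 12·(7/78) = 14/13.
Numerically: 14/13 ≈ 1.07692.
Is 14/13 < 1? NO.
Since the bound 14/13 is ≥ 1, the union bound is uninformative here; it does NOT by itself certify existence.

12·p = 14/13 ≈ 1.07692; existence NOT certified by the union bound.


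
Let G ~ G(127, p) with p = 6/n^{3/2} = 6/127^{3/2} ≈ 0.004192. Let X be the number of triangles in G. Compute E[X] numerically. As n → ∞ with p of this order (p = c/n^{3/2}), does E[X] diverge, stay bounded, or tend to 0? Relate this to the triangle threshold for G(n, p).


Number of potential triangles: C(127, 3) = 333375.
Each occurs with probability p³ ≈ (0.004192)³ ≈ 7.367786e-08.
By linearity: E[X] = C(127, 3)·p³ ≈ 333375 · 7.367786e-08 ≈ 0.0246.
Since α = 3/2 > 1, p = c/n^{3/2} = o(1/n) is below the triangle threshold p ~ 1/n. Asymptotically E[X] ~ (c³/6)·n^{3(1−α)} = (6³/6)·n^{-1.5} → 0, so by Markov's inequality G has no triangles w.h.p.

E[X] ≈ 0.0246; in regime p = Θ(1/n^{3/2}) E[X] tends to 0 (below the triangle threshold p ~ 1/n).


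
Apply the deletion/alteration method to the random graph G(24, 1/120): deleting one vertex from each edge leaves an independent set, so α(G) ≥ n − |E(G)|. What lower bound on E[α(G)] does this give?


E[|E(G)|] = C(24, 2)·p = 276 · (1/120) = 23/10.
E[α(G)] ≥ n − E[|E(G)|] = 24 − 23/10 = 217/10.
Numerically: ≈ 21.700.
(This is only a lower bound; the true E[α(G)] may be larger.)

E[α(G)] ≥ 217/10 ≈ 21.700.


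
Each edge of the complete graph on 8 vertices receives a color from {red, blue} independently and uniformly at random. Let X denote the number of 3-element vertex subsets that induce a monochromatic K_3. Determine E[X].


Let X = Σ_S X_S over the C(8, 3) = 56 subsets S of size 3, where X_S = 1 if the K_3 on S is monochromatic.
For a fixed S, the K_3 on S has C(3, 2) = 3 edges. P[all 3 edges red] = (1/2)^3, and likewise for blue, so P[monochromatic] = 2·(1/2)^3 = 2^{1 − 3} = 1/4.
By linearity of expectation: E[X] = C(8, 3) · 2^{1 − 3} = 56 · 1/4 = 14.
Numerically: E[X] ≈ 14.0000.

E[X] = C(8,3)·2^(1−C(3,2)) = 14 ≈ 14.0000.
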